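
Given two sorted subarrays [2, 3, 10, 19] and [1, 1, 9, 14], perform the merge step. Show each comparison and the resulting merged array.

Merging process:

Compare 2 vs 1: take 1 from right. Merged: [1]
Compare 2 vs 1: take 1 from right. Merged: [1, 1]
Compare 2 vs 9: take 2 from left. Merged: [1, 1, 2]
Compare 3 vs 9: take 3 from left. Merged: [1, 1, 2, 3]
Compare 10 vs 9: take 9 from right. Merged: [1, 1, 2, 3, 9]
Compare 10 vs 14: take 10 from left. Merged: [1, 1, 2, 3, 9, 10]
Compare 19 vs 14: take 14 from right. Merged: [1, 1, 2, 3, 9, 10, 14]
Append remaining from left: [19]. Merged: [1, 1, 2, 3, 9, 10, 14, 19]

Final merged array: [1, 1, 2, 3, 9, 10, 14, 19]
Total comparisons: 7

The merged array is [1, 1, 2, 3, 9, 10, 14, 19], requiring 7 comparisons. The merge step runs in O(n) time where n is the total number of elements.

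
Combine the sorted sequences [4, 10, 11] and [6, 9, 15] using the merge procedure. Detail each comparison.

Merging process:

Compare 4 vs 6: take 4 from left. Merged: [4]
Compare 10 vs 6: take 6 from right. Merged: [4, 6]
Compare 10 vs 9: take 9 from right. Merged: [4, 6, 9]
Compare 10 vs 15: take 10 from left. Merged: [4, 6, 9, 10]
Compare 11 vs 15: take 11 from left. Merged: [4, 6, 9, 10, 11]
Append remaining from right: [15]. Merged: [4, 6, 9, 10, 11, 15]

Final merged array: [4, 6, 9, 10, 11, 15]
Total comparisons: 5

The merged array is [4, 6, 9, 10, 11, 15], requiring 5 comparisons. The merge step runs in O(n) time where n is the total number of elements.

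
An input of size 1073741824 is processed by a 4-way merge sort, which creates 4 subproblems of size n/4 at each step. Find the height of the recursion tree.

For divide and conquer with division factor 4:

Problem sizes at each level:
Level 0: 1073741824
Level 1: 268435456
Level 2: 67108864
Level 3: 16777216
Level 4: 4194304
Level 5: 1048576
Level 6: 262144
Level 7: 65536
Level 8: 16384
Level 9: 4096
Level 10: 1024
Level 11: 256
Level 12: 64
Level 13: 16
Level 14: 4
Level 15: 1

The root is level 0 and the size-1 base case is level 15 (the tree spans levels 0 through 15, i.e. 16 levels counting the root), so the depth is the number of divisions: log_4(1073741824) = 15

The recursion tree depth is log_4(1073741824) = 15. At each level, the problem size is divided by 4, so it takes 15 divisions to reduce to a base case of size 1. The algorithm makes 4 recursive calls at each level.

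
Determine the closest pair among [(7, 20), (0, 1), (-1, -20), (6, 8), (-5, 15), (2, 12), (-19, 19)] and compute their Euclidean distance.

Computing all pairwise distances among 7 points:

d((7, 20), (0, 1)) = 20.2485
d((7, 20), (-1, -20)) = 40.7922
d((7, 20), (6, 8)) = 12.0416
d((7, 20), (-5, 15)) = 13.0
d((7, 20), (2, 12)) = 9.434
d((7, 20), (-19, 19)) = 26.0192
d((0, 1), (-1, -20)) = 21.0238
d((0, 1), (6, 8)) = 9.2195
d((0, 1), (-5, 15)) = 14.8661
d((0, 1), (2, 12)) = 11.1803
d((0, 1), (-19, 19)) = 26.1725
d((-1, -20), (6, 8)) = 28.8617
d((-1, -20), (-5, 15)) = 35.2278
d((-1, -20), (2, 12)) = 32.1403
d((-1, -20), (-19, 19)) = 42.9535
d((6, 8), (-5, 15)) = 13.0384
d((6, 8), (2, 12)) = 5.6569 <-- minimum
d((6, 8), (-19, 19)) = 27.313
d((-5, 15), (2, 12)) = 7.6158
d((-5, 15), (-19, 19)) = 14.5602
d((2, 12), (-19, 19)) = 22.1359

Closest pair: (6, 8) and (2, 12) with distance 5.6569

The closest pair is (6, 8) and (2, 12) with Euclidean distance 5.6569. For 7 points, brute-force pairwise comparison is shown above. For large n, the divide-and-conquer algorithm (sort by x, recurse on halves, check the dividing strip) achieves O(n log n).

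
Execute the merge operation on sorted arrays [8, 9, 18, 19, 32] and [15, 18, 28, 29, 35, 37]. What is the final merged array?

Merging process:

Compare 8 vs 15: take 8 from left. Merged: [8]
Compare 9 vs 15: take 9 from left. Merged: [8, 9]
Compare 18 vs 15: take 15 from right. Merged: [8, 9, 15]
Compare 18 vs 18: take 18 from left. Merged: [8, 9, 15, 18]
Compare 19 vs 18: take 18 from right. Merged: [8, 9, 15, 18, 18]
Compare 19 vs 28: take 19 from left. Merged: [8, 9, 15, 18, 18, 19]
Compare 32 vs 28: take 28 from right. Merged: [8, 9, 15, 18, 18, 19, 28]
Compare 32 vs 29: take 29 from right. Merged: [8, 9, 15, 18, 18, 19, 28, 29]
Compare 32 vs 35: take 32 from left. Merged: [8, 9, 15, 18, 18, 19, 28, 29, 32]
Append remaining from right: [35, 37]. Merged: [8, 9, 15, 18, 18, 19, 28, 29, 32, 35, 37]

Final merged array: [8, 9, 15, 18, 18, 19, 28, 29, 32, 35, 37]
Total comparisons: 9

The merged array is [8, 9, 15, 18, 18, 19, 28, 29, 32, 35, 37], requiring 9 comparisons. The merge step runs in O(n) time where n is the total number of elements.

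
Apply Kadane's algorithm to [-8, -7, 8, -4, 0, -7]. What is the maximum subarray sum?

Using Kadane's algorithm on [-8, -7, 8, -4, 0, -7]:

Scanning through the array:
Position 1 (value -7): max_ending_here = -7, max_so_far = -7
Position 2 (value 8): max_ending_here = 8, max_so_far = 8
Position 3 (value -4): max_ending_here = 4, max_so_far = 8
Position 4 (value 0): max_ending_here = 4, max_so_far = 8
Position 5 (value -7): max_ending_here = -3, max_so_far = 8

Maximum subarray: [8]
Maximum sum: 8

The maximum subarray is [8] with sum 8. This subarray runs from index 2 to index 2.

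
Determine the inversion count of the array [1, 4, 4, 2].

Finding inversions in [1, 4, 4, 2]:

(1, 3): arr[1]=4 > arr[3]=2
(2, 3): arr[2]=4 > arr[3]=2

Total inversions: 2

The array has 2 inversion(s): (1,3), (2,3). Each pair (i,j) satisfies i < j and arr[i] > arr[j].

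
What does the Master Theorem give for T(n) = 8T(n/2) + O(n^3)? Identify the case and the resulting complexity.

Master Theorem for T(n) = 8T(n/2) + O(n^3):

a = 8, b = 2, c = 3
log_b(a) = log_2(8) = 3.0000

Case 2: c = 3 = log_2(8) = 3.0000
T(n) = O(n^3 log n) = O(n^3 log n)

For T(n) = 8T(n/2) + O(n^3): log_2(8) = 3.0000. This is Case 2 of the Master Theorem (c = log_b(a), equal work at all levels), giving O(n^3 log n).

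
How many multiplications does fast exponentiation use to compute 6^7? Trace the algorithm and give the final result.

Computing 6^7 by squaring (build up from 6^1; each line after the first costs one multiplication):

6^1 = 6
6^2 = (6^1)^2 = 6^2 = 36
6^3 = 6 * 6^2 = 6 * 36 = 216
6^6 = (6^3)^2 = 216^2 = 46656
6^7 = 6 * 6^6 = 6 * 46656 = 279936

Result: 279936
Multiplications needed: 4 (4 lines after 6^1)

6^7 = 279936. Using exponentiation by squaring, this requires 4 multiplications. The key idea: if the exponent is even, square the half-power; if odd, multiply by the base once.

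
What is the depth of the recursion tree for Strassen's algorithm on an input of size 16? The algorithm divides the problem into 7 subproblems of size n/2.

For divide and conquer with division factor 2:

Problem sizes at each level:
Level 0: 16
Level 1: 8
Level 2: 4
Level 3: 2
Level 4: 1

The root is level 0 and the size-1 base case is level 4 (the tree spans levels 0 through 4, i.e. 5 levels counting the root), so the depth is the number of divisions: log_2(16) = 4

The recursion tree depth is log_2(16) = 4. At each level, the problem size is divided by 2, so it takes 4 divisions to reduce to a base case of size 1. The algorithm makes 7 recursive calls at each level.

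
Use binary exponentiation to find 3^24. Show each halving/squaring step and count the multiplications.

Computing 3^24 by squaring (build up from 3^1; each line after the first costs one multiplication):

3^1 = 3
3^2 = (3^1)^2 = 3^2 = 9
3^3 = 3 * 3^2 = 3 * 9 = 27
3^6 = (3^3)^2 = 27^2 = 729
3^12 = (3^6)^2 = 729^2 = 531441
3^24 = (3^12)^2 = 531441^2 = 282429536481

Result: 282429536481
Multiplications needed: 5 (5 lines after 3^1)

3^24 = 282429536481. Using exponentiation by squaring, this requires 5 multiplications. The key idea: if the exponent is even, square the half-power; if odd, multiply by the base once.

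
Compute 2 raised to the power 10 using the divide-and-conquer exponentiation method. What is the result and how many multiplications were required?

Computing 2^10 by squaring (build up from 2^1; each line after the first costs one multiplication):

2^1 = 2
2^2 = (2^1)^2 = 2^2 = 4
2^4 = (2^2)^2 = 4^2 = 16
2^5 = 2 * 2^4 = 2 * 16 = 32
2^10 = (2^5)^2 = 32^2 = 1024

Result: 1024
Multiplications needed: 4 (4 lines after 2^1)

2^10 = 1024. Using exponentiation by squaring, this requires 4 multiplications. The key idea: if the exponent is even, square the half-power; if odd, multiply by the base once.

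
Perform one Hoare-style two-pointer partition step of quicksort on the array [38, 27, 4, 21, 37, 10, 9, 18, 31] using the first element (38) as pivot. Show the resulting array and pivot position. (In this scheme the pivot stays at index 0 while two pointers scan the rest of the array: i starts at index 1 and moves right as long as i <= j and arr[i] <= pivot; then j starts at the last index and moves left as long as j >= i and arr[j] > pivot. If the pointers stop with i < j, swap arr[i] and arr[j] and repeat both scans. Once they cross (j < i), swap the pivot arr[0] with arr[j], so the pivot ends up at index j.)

Hoare-style two-pointer partition with pivot = 38:

Initial array: [38, 27, 4, 21, 37, 10, 9, 18, 31]

Pointers start at i = 1, j = 8.
i ends at 9, j ends at 8: the pointers have crossed (j < i), so scanning stops.

Swap pivot arr[0] with arr[8] to place pivot at position 8: [31, 27, 4, 21, 37, 10, 9, 18, 38]
Pivot position: 8

After partitioning with pivot 38, the array becomes [31, 27, 4, 21, 37, 10, 9, 18, 38]. The pivot is placed at index 8. All elements to the left of the pivot are <= 38, and all elements to the right are > 38.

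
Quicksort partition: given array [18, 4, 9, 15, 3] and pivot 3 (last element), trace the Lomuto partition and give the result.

Lomuto partition with pivot = 3:

Initial array: [18, 4, 9, 15, 3]

arr[0]=18 > 3: no swap
arr[1]=4 > 3: no swap
arr[2]=9 > 3: no swap
arr[3]=15 > 3: no swap

Place pivot at position 0: [3, 4, 9, 15, 18]
Pivot position: 0

After partitioning with pivot 3, the array becomes [3, 4, 9, 15, 18]. The pivot is placed at index 0. All elements to the left of the pivot are <= 3, and all elements to the right are > 3.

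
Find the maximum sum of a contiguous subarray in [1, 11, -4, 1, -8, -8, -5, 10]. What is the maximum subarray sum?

Using Kadane's algorithm on [1, 11, -4, 1, -8, -8, -5, 10]:

Scanning through the array:
Position 1 (value 11): max_ending_here = 12, max_so_far = 12
Position 2 (value -4): max_ending_here = 8, max_so_far = 12
Position 3 (value 1): max_ending_here = 9, max_so_far = 12
Position 4 (value -8): max_ending_here = 1, max_so_far = 12
Position 5 (value -8): max_ending_here = -7, max_so_far = 12
Position 6 (value -5): max_ending_here = -5, max_so_far = 12
Position 7 (value 10): max_ending_here = 10, max_so_far = 12

Maximum subarray: [1, 11]
Maximum sum: 12

The maximum subarray is [1, 11] with sum 12. This subarray runs from index 0 to index 1.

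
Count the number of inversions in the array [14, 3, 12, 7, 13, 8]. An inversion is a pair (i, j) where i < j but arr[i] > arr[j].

Finding inversions in [14, 3, 12, 7, 13, 8]:

(0, 1): arr[0]=14 > arr[1]=3
(0, 2): arr[0]=14 > arr[2]=12
(0, 3): arr[0]=14 > arr[3]=7
(0, 4): arr[0]=14 > arr[4]=13
(0, 5): arr[0]=14 > arr[5]=8
(2, 3): arr[2]=12 > arr[3]=7
(2, 5): arr[2]=12 > arr[5]=8
(4, 5): arr[4]=13 > arr[5]=8

Total inversions: 8

The array has 8 inversion(s): (0,1), (0,2), (0,3), (0,4), (0,5), (2,3), (2,5), (4,5). Each pair (i,j) satisfies i < j and arr[i] > arr[j].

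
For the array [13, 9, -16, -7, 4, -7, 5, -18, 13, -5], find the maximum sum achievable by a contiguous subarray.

Using Kadane's algorithm on [13, 9, -16, -7, 4, -7, 5, -18, 13, -5]:

Scanning through the array:
Position 1 (value 9): max_ending_here = 22, max_so_far = 22
Position 2 (value -16): max_ending_here = 6, max_so_far = 22
Position 3 (value -7): max_ending_here = -1, max_so_far = 22
Position 4 (value 4): max_ending_here = 4, max_so_far = 22
Position 5 (value -7): max_ending_here = -3, max_so_far = 22
Position 6 (value 5): max_ending_here = 5, max_so_far = 22
Position 7 (value -18): max_ending_here = -13, max_so_far = 22
Position 8 (value 13): max_ending_here = 13, max_so_far = 22
Position 9 (value -5): max_ending_here = 8, max_so_far = 22

Maximum subarray: [13, 9]
Maximum sum: 22

The maximum subarray is [13, 9] with sum 22. This subarray runs from index 0 to index 1.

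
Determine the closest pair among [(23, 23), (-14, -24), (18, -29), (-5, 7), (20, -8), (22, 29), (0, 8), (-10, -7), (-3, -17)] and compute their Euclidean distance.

Computing all pairwise distances among 9 points:

d((23, 23), (-14, -24)) = 59.8164
d((23, 23), (18, -29)) = 52.2398
d((23, 23), (-5, 7)) = 32.249
d((23, 23), (20, -8)) = 31.1448
d((23, 23), (22, 29)) = 6.0828
d((23, 23), (0, 8)) = 27.4591
d((23, 23), (-10, -7)) = 44.5982
d((23, 23), (-3, -17)) = 47.7074
d((-14, -24), (18, -29)) = 32.3883
d((-14, -24), (-5, 7)) = 32.28
d((-14, -24), (20, -8)) = 37.5766
d((-14, -24), (22, 29)) = 64.0703
d((-14, -24), (0, 8)) = 34.9285
d((-14, -24), (-10, -7)) = 17.4642
d((-14, -24), (-3, -17)) = 13.0384
d((18, -29), (-5, 7)) = 42.72
d((18, -29), (20, -8)) = 21.095
d((18, -29), (22, 29)) = 58.1378
d((18, -29), (0, 8)) = 41.1461
d((18, -29), (-10, -7)) = 35.609
d((18, -29), (-3, -17)) = 24.1868
d((-5, 7), (20, -8)) = 29.1548
d((-5, 7), (22, 29)) = 34.8281
d((-5, 7), (0, 8)) = 5.099 <-- minimum
d((-5, 7), (-10, -7)) = 14.8661
d((-5, 7), (-3, -17)) = 24.0832
d((20, -8), (22, 29)) = 37.054
d((20, -8), (0, 8)) = 25.6125
d((20, -8), (-10, -7)) = 30.0167
d((20, -8), (-3, -17)) = 24.6982
d((22, 29), (0, 8)) = 30.4138
d((22, 29), (-10, -7)) = 48.1664
d((22, 29), (-3, -17)) = 52.3546
d((0, 8), (-10, -7)) = 18.0278
d((0, 8), (-3, -17)) = 25.1794
d((-10, -7), (-3, -17)) = 12.2066

Closest pair: (-5, 7) and (0, 8) with distance 5.099

The closest pair is (-5, 7) and (0, 8) with Euclidean distance 5.099. For 9 points, brute-force pairwise comparison is shown above. For large n, the divide-and-conquer algorithm (sort by x, recurse on halves, check the dividing strip) achieves O(n log n).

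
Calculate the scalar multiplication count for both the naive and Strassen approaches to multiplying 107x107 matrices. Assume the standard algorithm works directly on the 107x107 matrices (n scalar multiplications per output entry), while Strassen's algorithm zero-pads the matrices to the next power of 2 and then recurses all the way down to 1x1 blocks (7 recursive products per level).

Matrix multiplication for 107x107 matrices:

Strassen's algorithm requires power-of-2 dimensions. Pad 107x107 to 128x128 (next power of 2).

Standard algorithm: 107^3 = 1225043 multiplications
Strassen's algorithm: 7^(log2(128)) = 7^7 = 823543 multiplications
Savings: 1225043 - 823543 = 401500 multiplications

Standard: 1225043 multiplications (107^3). Strassen: 823543 multiplications (7^7, after padding to 128x128). Strassen reduces 8 recursive multiplications to 7 at each level.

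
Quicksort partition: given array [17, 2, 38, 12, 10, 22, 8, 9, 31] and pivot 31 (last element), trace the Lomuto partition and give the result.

Lomuto partition with pivot = 31:

Initial array: [17, 2, 38, 12, 10, 22, 8, 9, 31]

arr[0]=17 <= 31: swap with position 0, array becomes [17, 2, 38, 12, 10, 22, 8, 9, 31]
arr[1]=2 <= 31: swap with position 1, array becomes [17, 2, 38, 12, 10, 22, 8, 9, 31]
arr[2]=38 > 31: no swap
arr[3]=12 <= 31: swap with position 2, array becomes [17, 2, 12, 38, 10, 22, 8, 9, 31]
arr[4]=10 <= 31: swap with position 3, array becomes [17, 2, 12, 10, 38, 22, 8, 9, 31]
arr[5]=22 <= 31: swap with position 4, array becomes [17, 2, 12, 10, 22, 38, 8, 9, 31]
arr[6]=8 <= 31: swap with position 5, array becomes [17, 2, 12, 10, 22, 8, 38, 9, 31]
arr[7]=9 <= 31: swap with position 6, array becomes [17, 2, 12, 10, 22, 8, 9, 38, 31]

Place pivot at position 7: [17, 2, 12, 10, 22, 8, 9, 31, 38]
Pivot position: 7

After partitioning with pivot 31, the array becomes [17, 2, 12, 10, 22, 8, 9, 31, 38]. The pivot is placed at index 7. All elements to the left of the pivot are <= 31, and all elements to the right are > 31.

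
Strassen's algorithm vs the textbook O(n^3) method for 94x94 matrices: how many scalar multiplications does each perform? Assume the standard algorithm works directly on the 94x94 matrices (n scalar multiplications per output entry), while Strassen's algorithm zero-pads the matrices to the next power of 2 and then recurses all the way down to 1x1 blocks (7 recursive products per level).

Matrix multiplication for 94x94 matrices:

Strassen's algorithm requires power-of-2 dimensions. Pad 94x94 to 128x128 (next power of 2).

Standard algorithm: 94^3 = 830584 multiplications
Strassen's algorithm: 7^(log2(128)) = 7^7 = 823543 multiplications
Savings: 830584 - 823543 = 7041 multiplications

Standard: 830584 multiplications (94^3). Strassen: 823543 multiplications (7^7, after padding to 128x128). Strassen reduces 8 recursive multiplications to 7 at each level.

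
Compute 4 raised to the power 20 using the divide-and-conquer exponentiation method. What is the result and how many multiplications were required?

Computing 4^20 by squaring (build up from 4^1; each line after the first costs one multiplication):

4^1 = 4
4^2 = (4^1)^2 = 4^2 = 16
4^4 = (4^2)^2 = 16^2 = 256
4^5 = 4 * 4^4 = 4 * 256 = 1024
4^10 = (4^5)^2 = 1024^2 = 1048576
4^20 = (4^10)^2 = 1048576^2 = 1099511627776

Result: 1099511627776
Multiplications needed: 5 (5 lines after 4^1)

4^20 = 1099511627776. Using exponentiation by squaring, this requires 5 multiplications. The key idea: if the exponent is even, square the half-power; if odd, multiply by the base once.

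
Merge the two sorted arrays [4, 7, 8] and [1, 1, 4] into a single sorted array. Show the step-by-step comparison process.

Merging process:

Compare 4 vs 1: take 1 from right. Merged: [1]
Compare 4 vs 1: take 1 from right. Merged: [1, 1]
Compare 4 vs 4: take 4 from left. Merged: [1, 1, 4]
Compare 7 vs 4: take 4 from right. Merged: [1, 1, 4, 4]
Append remaining from left: [7, 8]. Merged: [1, 1, 4, 4, 7, 8]

Final merged array: [1, 1, 4, 4, 7, 8]
Total comparisons: 4

The merged array is [1, 1, 4, 4, 7, 8], requiring 4 comparisons. The merge step runs in O(n) time where n is the total number of elements.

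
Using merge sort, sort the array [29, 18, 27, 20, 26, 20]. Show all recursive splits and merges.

Merge sort trace:

Split: [29, 18, 27, 20, 26, 20] -> [29, 18, 27] and [20, 26, 20]
  Split: [29, 18, 27] -> [29] and [18, 27]
    Split: [18, 27] -> [18] and [27]
    Merge: [18] + [27] -> [18, 27]
  Merge: [29] + [18, 27] -> [18, 27, 29]
  Split: [20, 26, 20] -> [20] and [26, 20]
    Split: [26, 20] -> [26] and [20]
    Merge: [26] + [20] -> [20, 26]
  Merge: [20] + [20, 26] -> [20, 20, 26]
Merge: [18, 27, 29] + [20, 20, 26] -> [18, 20, 20, 26, 27, 29]

Final sorted array: [18, 20, 20, 26, 27, 29]

The merge sort proceeds by recursively splitting the array and merging sorted halves.
After all merges, the sorted array is [18, 20, 20, 26, 27, 29].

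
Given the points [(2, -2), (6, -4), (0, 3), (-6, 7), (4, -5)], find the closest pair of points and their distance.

Computing all pairwise distances among 5 points:

d((2, -2), (6, -4)) = 4.4721
d((2, -2), (0, 3)) = 5.3852
d((2, -2), (-6, 7)) = 12.0416
d((2, -2), (4, -5)) = 3.6056
d((6, -4), (0, 3)) = 9.2195
d((6, -4), (-6, 7)) = 16.2788
d((6, -4), (4, -5)) = 2.2361 <-- minimum
d((0, 3), (-6, 7)) = 7.2111
d((0, 3), (4, -5)) = 8.9443
d((-6, 7), (4, -5)) = 15.6205

Closest pair: (6, -4) and (4, -5) with distance 2.2361

The closest pair is (6, -4) and (4, -5) with Euclidean distance 2.2361. For 5 points, brute-force pairwise comparison is shown above. For large n, the divide-and-conquer algorithm (sort by x, recurse on halves, check the dividing strip) achieves O(n log n).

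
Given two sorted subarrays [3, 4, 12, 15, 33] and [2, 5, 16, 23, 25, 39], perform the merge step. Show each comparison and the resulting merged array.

Merging process:

Compare 3 vs 2: take 2 from right. Merged: [2]
Compare 3 vs 5: take 3 from left. Merged: [2, 3]
Compare 4 vs 5: take 4 from left. Merged: [2, 3, 4]
Compare 12 vs 5: take 5 from right. Merged: [2, 3, 4, 5]
Compare 12 vs 16: take 12 from left. Merged: [2, 3, 4, 5, 12]
Compare 15 vs 16: take 15 from left. Merged: [2, 3, 4, 5, 12, 15]
Compare 33 vs 16: take 16 from right. Merged: [2, 3, 4, 5, 12, 15, 16]
Compare 33 vs 23: take 23 from right. Merged: [2, 3, 4, 5, 12, 15, 16, 23]
Compare 33 vs 25: take 25 from right. Merged: [2, 3, 4, 5, 12, 15, 16, 23, 25]
Compare 33 vs 39: take 33 from left. Merged: [2, 3, 4, 5, 12, 15, 16, 23, 25, 33]
Append remaining from right: [39]. Merged: [2, 3, 4, 5, 12, 15, 16, 23, 25, 33, 39]

Final merged array: [2, 3, 4, 5, 12, 15, 16, 23, 25, 33, 39]
Total comparisons: 10

The merged array is [2, 3, 4, 5, 12, 15, 16, 23, 25, 33, 39], requiring 10 comparisons. The merge step runs in O(n) time where n is the total number of elements.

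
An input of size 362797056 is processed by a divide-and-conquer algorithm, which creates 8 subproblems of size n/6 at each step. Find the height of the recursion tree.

For divide and conquer with division factor 6:

Problem sizes at each level:
Level 0: 362797056
Level 1: 60466176
Level 2: 10077696
Level 3: 1679616
Level 4: 279936
Level 5: 46656
Level 6: 7776
Level 7: 1296
Level 8: 216
Level 9: 36
Level 10: 6
Level 11: 1

The root is level 0 and the size-1 base case is level 11 (the tree spans levels 0 through 11, i.e. 12 levels counting the root), so the depth is the number of divisions: log_6(362797056) = 11

The recursion tree depth is log_6(362797056) = 11. At each level, the problem size is divided by 6, so it takes 11 divisions to reduce to a base case of size 1. The algorithm makes 8 recursive calls at each level.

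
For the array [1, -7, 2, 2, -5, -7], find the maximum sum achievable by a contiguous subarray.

Using Kadane's algorithm on [1, -7, 2, 2, -5, -7]:

Scanning through the array:
Position 1 (value -7): max_ending_here = -6, max_so_far = 1
Position 2 (value 2): max_ending_here = 2, max_so_far = 2
Position 3 (value 2): max_ending_here = 4, max_so_far = 4
Position 4 (value -5): max_ending_here = -1, max_so_far = 4
Position 5 (value -7): max_ending_here = -7, max_so_far = 4

Maximum subarray: [2, 2]
Maximum sum: 4

The maximum subarray is [2, 2] with sum 4. This subarray runs from index 2 to index 3.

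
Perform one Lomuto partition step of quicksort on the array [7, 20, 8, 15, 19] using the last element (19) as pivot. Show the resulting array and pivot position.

Lomuto partition with pivot = 19:

Initial array: [7, 20, 8, 15, 19]

arr[0]=7 <= 19: swap with position 0, array becomes [7, 20, 8, 15, 19]
arr[1]=20 > 19: no swap
arr[2]=8 <= 19: swap with position 1, array becomes [7, 8, 20, 15, 19]
arr[3]=15 <= 19: swap with position 2, array becomes [7, 8, 15, 20, 19]

Place pivot at position 3: [7, 8, 15, 19, 20]
Pivot position: 3

After partitioning with pivot 19, the array becomes [7, 8, 15, 19, 20]. The pivot is placed at index 3. All elements to the left of the pivot are <= 19, and all elements to the right are > 19.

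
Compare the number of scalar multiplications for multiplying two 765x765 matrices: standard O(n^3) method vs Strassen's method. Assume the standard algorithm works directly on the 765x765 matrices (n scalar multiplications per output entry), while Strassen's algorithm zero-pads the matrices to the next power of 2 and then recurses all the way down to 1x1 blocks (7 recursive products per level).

Matrix multiplication for 765x765 matrices:

Strassen's algorithm requires power-of-2 dimensions. Pad 765x765 to 1024x1024 (next power of 2).

Standard algorithm: 765^3 = 447697125 multiplications
Strassen's algorithm: 7^(log2(1024)) = 7^10 = 282475249 multiplications
Savings: 447697125 - 282475249 = 165221876 multiplications

Standard: 447697125 multiplications (765^3). Strassen: 282475249 multiplications (7^10, after padding to 1024x1024). Strassen reduces 8 recursive multiplications to 7 at each level.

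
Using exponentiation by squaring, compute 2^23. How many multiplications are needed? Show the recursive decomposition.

Computing 2^23 by squaring (build up from 2^1; each line after the first costs one multiplication):

2^1 = 2
2^2 = (2^1)^2 = 2^2 = 4
2^4 = (2^2)^2 = 4^2 = 16
2^5 = 2 * 2^4 = 2 * 16 = 32
2^10 = (2^5)^2 = 32^2 = 1024
2^11 = 2 * 2^10 = 2 * 1024 = 2048
2^22 = (2^11)^2 = 2048^2 = 4194304
2^23 = 2 * 2^22 = 2 * 4194304 = 8388608

Result: 8388608
Multiplications needed: 7 (7 lines after 2^1)

2^23 = 8388608. Using exponentiation by squaring, this requires 7 multiplications. The key idea: if the exponent is even, square the half-power; if odd, multiply by the base once.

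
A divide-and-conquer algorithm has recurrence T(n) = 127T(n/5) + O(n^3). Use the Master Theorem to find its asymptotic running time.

Master Theorem for T(n) = 127T(n/5) + O(n^3):

a = 127, b = 5, c = 3
log_b(a) = log_5(127) = 3.0099

Case 1: c = 3 < log_5(127) = 3.0099
T(n) = O(n^(log_5 127))

For T(n) = 127T(n/5) + O(n^3): log_5(127) = 3.0099. This is Case 1 of the Master Theorem (c < log_b(a), work dominated by leaves), giving O(n^(log_5 127)).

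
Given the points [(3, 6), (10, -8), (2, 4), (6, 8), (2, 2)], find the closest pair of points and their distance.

Computing all pairwise distances among 5 points:

d((3, 6), (10, -8)) = 15.6525
d((3, 6), (2, 4)) = 2.2361
d((3, 6), (6, 8)) = 3.6056
d((3, 6), (2, 2)) = 4.1231
d((10, -8), (2, 4)) = 14.4222
d((10, -8), (6, 8)) = 16.4924
d((10, -8), (2, 2)) = 12.8062
d((2, 4), (6, 8)) = 5.6569
d((2, 4), (2, 2)) = 2.0 <-- minimum
d((6, 8), (2, 2)) = 7.2111

Closest pair: (2, 4) and (2, 2) with distance 2.0

The closest pair is (2, 4) and (2, 2) with Euclidean distance 2.0. For 5 points, brute-force pairwise comparison is shown above. For large n, the divide-and-conquer algorithm (sort by x, recurse on halves, check the dividing strip) achieves O(n log n).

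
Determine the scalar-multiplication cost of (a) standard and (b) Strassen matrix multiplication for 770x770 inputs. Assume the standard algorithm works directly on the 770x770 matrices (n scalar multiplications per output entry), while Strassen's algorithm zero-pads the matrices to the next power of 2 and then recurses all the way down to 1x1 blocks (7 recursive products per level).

Matrix multiplication for 770x770 matrices:

Strassen's algorithm requires power-of-2 dimensions. Pad 770x770 to 1024x1024 (next power of 2).

Standard algorithm: 770^3 = 456533000 multiplications
Strassen's algorithm: 7^(log2(1024)) = 7^10 = 282475249 multiplications
Savings: 456533000 - 282475249 = 174057751 multiplications

Standard: 456533000 multiplications (770^3). Strassen: 282475249 multiplications (7^10, after padding to 1024x1024). Strassen reduces 8 recursive multiplications to 7 at each level.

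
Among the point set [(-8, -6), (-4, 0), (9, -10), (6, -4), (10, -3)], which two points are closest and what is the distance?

Computing all pairwise distances among 5 points:

d((-8, -6), (-4, 0)) = 7.2111
d((-8, -6), (9, -10)) = 17.4642
d((-8, -6), (6, -4)) = 14.1421
d((-8, -6), (10, -3)) = 18.2483
d((-4, 0), (9, -10)) = 16.4012
d((-4, 0), (6, -4)) = 10.7703
d((-4, 0), (10, -3)) = 14.3178
d((9, -10), (6, -4)) = 6.7082
d((9, -10), (10, -3)) = 7.0711
d((6, -4), (10, -3)) = 4.1231 <-- minimum

Closest pair: (6, -4) and (10, -3) with distance 4.1231

The closest pair is (6, -4) and (10, -3) with Euclidean distance 4.1231. For 5 points, brute-force pairwise comparison is shown above. For large n, the divide-and-conquer algorithm (sort by x, recurse on halves, check the dividing strip) achieves O(n log n).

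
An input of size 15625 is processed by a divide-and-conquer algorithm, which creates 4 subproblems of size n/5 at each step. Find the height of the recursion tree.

For divide and conquer with division factor 5:

Problem sizes at each level:
Level 0: 15625
Level 1: 3125
Level 2: 625
Level 3: 125
Level 4: 25
Level 5: 5
Level 6: 1

The root is level 0 and the size-1 base case is level 6 (the tree spans levels 0 through 6, i.e. 7 levels counting the root), so the depth is the number of divisions: log_5(15625) = 6

The recursion tree depth is log_5(15625) = 6. At each level, the problem size is divided by 5, so it takes 6 divisions to reduce to a base case of size 1. The algorithm makes 4 recursive calls at each level.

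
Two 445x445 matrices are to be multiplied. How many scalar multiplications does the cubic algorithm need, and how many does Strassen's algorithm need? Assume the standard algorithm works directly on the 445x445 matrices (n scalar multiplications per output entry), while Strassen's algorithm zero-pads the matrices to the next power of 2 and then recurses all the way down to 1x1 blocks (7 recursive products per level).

Matrix multiplication for 445x445 matrices:

Strassen's algorithm requires power-of-2 dimensions. Pad 445x445 to 512x512 (next power of 2).

Standard algorithm: 445^3 = 88121125 multiplications
Strassen's algorithm: 7^(log2(512)) = 7^9 = 40353607 multiplications
Savings: 88121125 - 40353607 = 47767518 multiplications

Standard: 88121125 multiplications (445^3). Strassen: 40353607 multiplications (7^9, after padding to 512x512). Strassen reduces 8 recursive multiplications to 7 at each level.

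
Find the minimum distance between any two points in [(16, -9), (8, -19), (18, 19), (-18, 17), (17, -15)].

Computing all pairwise distances among 5 points:

d((16, -9), (8, -19)) = 12.8062
d((16, -9), (18, 19)) = 28.0713
d((16, -9), (-18, 17)) = 42.8019
d((16, -9), (17, -15)) = 6.0828 <-- minimum
d((8, -19), (18, 19)) = 39.2938
d((8, -19), (-18, 17)) = 44.4072
d((8, -19), (17, -15)) = 9.8489
d((18, 19), (-18, 17)) = 36.0555
d((18, 19), (17, -15)) = 34.0147
d((-18, 17), (17, -15)) = 47.4236

Closest pair: (16, -9) and (17, -15) with distance 6.0828

The closest pair is (16, -9) and (17, -15) with Euclidean distance 6.0828. For 5 points, brute-force pairwise comparison is shown above. For large n, the divide-and-conquer algorithm (sort by x, recurse on halves, check the dividing strip) achieves O(n log n).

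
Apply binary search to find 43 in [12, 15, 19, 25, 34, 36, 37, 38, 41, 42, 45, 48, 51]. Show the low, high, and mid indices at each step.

Binary search for 43 in [12, 15, 19, 25, 34, 36, 37, 38, 41, 42, 45, 48, 51]:

lo=0, hi=12, mid=6, arr[mid]=37 -> 37 < 43, search right half
lo=7, hi=12, mid=9, arr[mid]=42 -> 42 < 43, search right half
lo=10, hi=12, mid=11, arr[mid]=48 -> 48 > 43, search left half
lo=10, hi=10, mid=10, arr[mid]=45 -> 45 > 43, search left half
lo=10 > hi=9, target 43 not found

Binary search determines that 43 is not in the array after 4 comparisons. The search space was exhausted without finding the target.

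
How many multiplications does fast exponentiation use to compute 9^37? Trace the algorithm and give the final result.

Computing 9^37 by squaring (build up from 9^1; each line after the first costs one multiplication):

9^1 = 9
9^2 = (9^1)^2 = 9^2 = 81
9^4 = (9^2)^2 = 81^2 = 6561
9^8 = (9^4)^2 = 6561^2 = 43046721
9^9 = 9 * 9^8 = 9 * 43046721 = 387420489
9^18 = (9^9)^2 = 387420489^2 = 150094635296999121
9^36 = (9^18)^2 = 150094635296999121^2 = 22528399544939174411840147874772641
9^37 = 9 * 9^36 = 9 * 22528399544939174411840147874772641 = 202755595904452569706561330872953769

Result: 202755595904452569706561330872953769
Multiplications needed: 7 (7 lines after 9^1)

9^37 = 202755595904452569706561330872953769. Using exponentiation by squaring, this requires 7 multiplications. The key idea: if the exponent is even, square the half-power; if odd, multiply by the base once.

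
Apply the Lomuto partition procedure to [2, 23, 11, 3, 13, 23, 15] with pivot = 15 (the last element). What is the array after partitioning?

Lomuto partition with pivot = 15:

Initial array: [2, 23, 11, 3, 13, 23, 15]

arr[0]=2 <= 15: swap with position 0, array becomes [2, 23, 11, 3, 13, 23, 15]
arr[1]=23 > 15: no swap
arr[2]=11 <= 15: swap with position 1, array becomes [2, 11, 23, 3, 13, 23, 15]
arr[3]=3 <= 15: swap with position 2, array becomes [2, 11, 3, 23, 13, 23, 15]
arr[4]=13 <= 15: swap with position 3, array becomes [2, 11, 3, 13, 23, 23, 15]
arr[5]=23 > 15: no swap

Place pivot at position 4: [2, 11, 3, 13, 15, 23, 23]
Pivot position: 4

After partitioning with pivot 15, the array becomes [2, 11, 3, 13, 15, 23, 23]. The pivot is placed at index 4. All elements to the left of the pivot are <= 15, and all elements to the right are > 15.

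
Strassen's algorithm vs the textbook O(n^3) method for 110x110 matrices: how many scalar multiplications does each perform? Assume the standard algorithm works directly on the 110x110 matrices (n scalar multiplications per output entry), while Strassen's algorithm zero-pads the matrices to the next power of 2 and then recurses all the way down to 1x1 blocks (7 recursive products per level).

Matrix multiplication for 110x110 matrices:

Strassen's algorithm requires power-of-2 dimensions. Pad 110x110 to 128x128 (next power of 2).

Standard algorithm: 110^3 = 1331000 multiplications
Strassen's algorithm: 7^(log2(128)) = 7^7 = 823543 multiplications
Savings: 1331000 - 823543 = 507457 multiplications

Standard: 1331000 multiplications (110^3). Strassen: 823543 multiplications (7^7, after padding to 128x128). Strassen reduces 8 recursive multiplications to 7 at each level.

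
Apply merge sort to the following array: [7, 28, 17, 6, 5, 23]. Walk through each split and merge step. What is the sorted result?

Merge sort trace:

Split: [7, 28, 17, 6, 5, 23] -> [7, 28, 17] and [6, 5, 23]
  Split: [7, 28, 17] -> [7] and [28, 17]
    Split: [28, 17] -> [28] and [17]
    Merge: [28] + [17] -> [17, 28]
  Merge: [7] + [17, 28] -> [7, 17, 28]
  Split: [6, 5, 23] -> [6] and [5, 23]
    Split: [5, 23] -> [5] and [23]
    Merge: [5] + [23] -> [5, 23]
  Merge: [6] + [5, 23] -> [5, 6, 23]
Merge: [7, 17, 28] + [5, 6, 23] -> [5, 6, 7, 17, 23, 28]

Final sorted array: [5, 6, 7, 17, 23, 28]

The merge sort proceeds by recursively splitting the array and merging sorted halves.
After all merges, the sorted array is [5, 6, 7, 17, 23, 28].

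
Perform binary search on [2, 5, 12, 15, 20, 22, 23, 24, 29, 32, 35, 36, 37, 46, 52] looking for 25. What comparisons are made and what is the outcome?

Binary search for 25 in [2, 5, 12, 15, 20, 22, 23, 24, 29, 32, 35, 36, 37, 46, 52]:

lo=0, hi=14, mid=7, arr[mid]=24 -> 24 < 25, search right half
lo=8, hi=14, mid=11, arr[mid]=36 -> 36 > 25, search left half
lo=8, hi=10, mid=9, arr[mid]=32 -> 32 > 25, search left half
lo=8, hi=8, mid=8, arr[mid]=29 -> 29 > 25, search left half
lo=8 > hi=7, target 25 not found

Binary search determines that 25 is not in the array after 4 comparisons. The search space was exhausted without finding the target.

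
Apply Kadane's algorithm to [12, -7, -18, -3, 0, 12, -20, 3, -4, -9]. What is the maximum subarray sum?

Using Kadane's algorithm on [12, -7, -18, -3, 0, 12, -20, 3, -4, -9]:

Scanning through the array:
Position 1 (value -7): max_ending_here = 5, max_so_far = 12
Position 2 (value -18): max_ending_here = -13, max_so_far = 12
Position 3 (value -3): max_ending_here = -3, max_so_far = 12
Position 4 (value 0): max_ending_here = 0, max_so_far = 12
Position 5 (value 12): max_ending_here = 12, max_so_far = 12
Position 6 (value -20): max_ending_here = -8, max_so_far = 12
Position 7 (value 3): max_ending_here = 3, max_so_far = 12
Position 8 (value -4): max_ending_here = -1, max_so_far = 12
Position 9 (value -9): max_ending_here = -9, max_so_far = 12

Maximum subarray: [12]
Maximum sum: 12

The maximum subarray is [12] with sum 12. This subarray runs from index 0 to index 0.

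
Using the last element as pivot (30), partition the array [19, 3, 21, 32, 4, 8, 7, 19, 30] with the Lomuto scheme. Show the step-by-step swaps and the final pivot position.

Lomuto partition with pivot = 30:

Initial array: [19, 3, 21, 32, 4, 8, 7, 19, 30]

arr[0]=19 <= 30: swap with position 0, array becomes [19, 3, 21, 32, 4, 8, 7, 19, 30]
arr[1]=3 <= 30: swap with position 1, array becomes [19, 3, 21, 32, 4, 8, 7, 19, 30]
arr[2]=21 <= 30: swap with position 2, array becomes [19, 3, 21, 32, 4, 8, 7, 19, 30]
arr[3]=32 > 30: no swap
arr[4]=4 <= 30: swap with position 3, array becomes [19, 3, 21, 4, 32, 8, 7, 19, 30]
arr[5]=8 <= 30: swap with position 4, array becomes [19, 3, 21, 4, 8, 32, 7, 19, 30]
arr[6]=7 <= 30: swap with position 5, array becomes [19, 3, 21, 4, 8, 7, 32, 19, 30]
arr[7]=19 <= 30: swap with position 6, array becomes [19, 3, 21, 4, 8, 7, 19, 32, 30]

Place pivot at position 7: [19, 3, 21, 4, 8, 7, 19, 30, 32]
Pivot position: 7

After partitioning with pivot 30, the array becomes [19, 3, 21, 4, 8, 7, 19, 30, 32]. The pivot is placed at index 7. All elements to the left of the pivot are <= 30, and all elements to the right are > 30.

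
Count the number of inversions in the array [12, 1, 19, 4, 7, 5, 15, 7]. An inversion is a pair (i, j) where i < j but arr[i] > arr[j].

Finding inversions in [12, 1, 19, 4, 7, 5, 15, 7]:

(0, 1): arr[0]=12 > arr[1]=1
(0, 3): arr[0]=12 > arr[3]=4
(0, 4): arr[0]=12 > arr[4]=7
(0, 5): arr[0]=12 > arr[5]=5
(0, 7): arr[0]=12 > arr[7]=7
(2, 3): arr[2]=19 > arr[3]=4
(2, 4): arr[2]=19 > arr[4]=7
(2, 5): arr[2]=19 > arr[5]=5
(2, 6): arr[2]=19 > arr[6]=15
(2, 7): arr[2]=19 > arr[7]=7
(4, 5): arr[4]=7 > arr[5]=5
(6, 7): arr[6]=15 > arr[7]=7

Total inversions: 12

The array has 12 inversion(s): (0,1), (0,3), (0,4), (0,5), (0,7), (2,3), (2,4), (2,5), (2,6), (2,7), (4,5), (6,7). Each pair (i,j) satisfies i < j and arr[i] > arr[j].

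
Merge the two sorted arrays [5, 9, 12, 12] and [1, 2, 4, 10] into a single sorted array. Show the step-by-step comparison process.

Merging process:

Compare 5 vs 1: take 1 from right. Merged: [1]
Compare 5 vs 2: take 2 from right. Merged: [1, 2]
Compare 5 vs 4: take 4 from right. Merged: [1, 2, 4]
Compare 5 vs 10: take 5 from left. Merged: [1, 2, 4, 5]
Compare 9 vs 10: take 9 from left. Merged: [1, 2, 4, 5, 9]
Compare 12 vs 10: take 10 from right. Merged: [1, 2, 4, 5, 9, 10]
Append remaining from left: [12, 12]. Merged: [1, 2, 4, 5, 9, 10, 12, 12]

Final merged array: [1, 2, 4, 5, 9, 10, 12, 12]
Total comparisons: 6

The merged array is [1, 2, 4, 5, 9, 10, 12, 12], requiring 6 comparisons. The merge step runs in O(n) time where n is the total number of elements.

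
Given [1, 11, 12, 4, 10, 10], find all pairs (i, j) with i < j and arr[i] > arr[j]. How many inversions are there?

Finding inversions in [1, 11, 12, 4, 10, 10]:

(1, 3): arr[1]=11 > arr[3]=4
(1, 4): arr[1]=11 > arr[4]=10
(1, 5): arr[1]=11 > arr[5]=10
(2, 3): arr[2]=12 > arr[3]=4
(2, 4): arr[2]=12 > arr[4]=10
(2, 5): arr[2]=12 > arr[5]=10

Total inversions: 6

The array has 6 inversion(s): (1,3), (1,4), (1,5), (2,3), (2,4), (2,5). Each pair (i,j) satisfies i < j and arr[i] > arr[j].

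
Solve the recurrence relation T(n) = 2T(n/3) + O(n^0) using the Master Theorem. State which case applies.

Master Theorem for T(n) = 2T(n/3) + O(n^0):

a = 2, b = 3, c = 0
log_b(a) = log_3(2) = 0.6309

Case 1: c = 0 < log_3(2) = 0.6309
T(n) = O(n^(log_3 2))

For T(n) = 2T(n/3) + O(n^0): log_3(2) = 0.6309. This is Case 1 of the Master Theorem (c < log_b(a), work dominated by leaves), giving O(n^(log_3 2)).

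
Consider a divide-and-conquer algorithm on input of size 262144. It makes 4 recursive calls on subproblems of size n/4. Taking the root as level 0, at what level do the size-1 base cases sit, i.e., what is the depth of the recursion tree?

For divide and conquer with division factor 4:

Problem sizes at each level:
Level 0: 262144
Level 1: 65536
Level 2: 16384
Level 3: 4096
Level 4: 1024
Level 5: 256
Level 6: 64
Level 7: 16
Level 8: 4
Level 9: 1

The root is level 0 and the size-1 base case is level 9 (the tree spans levels 0 through 9, i.e. 10 levels counting the root), so the depth is the number of divisions: log_4(262144) = 9

The recursion tree depth is log_4(262144) = 9. At each level, the problem size is divided by 4, so it takes 9 divisions to reduce to a base case of size 1. The algorithm makes 4 recursive calls at each level.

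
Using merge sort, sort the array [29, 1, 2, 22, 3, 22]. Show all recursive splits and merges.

Merge sort trace:

Split: [29, 1, 2, 22, 3, 22] -> [29, 1, 2] and [22, 3, 22]
  Split: [29, 1, 2] -> [29] and [1, 2]
    Split: [1, 2] -> [1] and [2]
    Merge: [1] + [2] -> [1, 2]
  Merge: [29] + [1, 2] -> [1, 2, 29]
  Split: [22, 3, 22] -> [22] and [3, 22]
    Split: [3, 22] -> [3] and [22]
    Merge: [3] + [22] -> [3, 22]
  Merge: [22] + [3, 22] -> [3, 22, 22]
Merge: [1, 2, 29] + [3, 22, 22] -> [1, 2, 3, 22, 22, 29]

Final sorted array: [1, 2, 3, 22, 22, 29]

The merge sort proceeds by recursively splitting the array and merging sorted halves.
After all merges, the sorted array is [1, 2, 3, 22, 22, 29].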